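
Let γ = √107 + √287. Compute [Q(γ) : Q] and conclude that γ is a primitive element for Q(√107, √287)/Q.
[Q(γ) : Q] = 4 (equivalently, Q(γ) = Q(√107, √287))

Obviously Q(γ) ⊆ Q(√107, √287), and [Q(√107, √287):Q] = 4 (since 107, 287 are distinct squarefree integers > 1 with 30709 not a perfect square). To show equality we compute the minimal polynomial of γ. From γ = √107 + √287: γ^2 = 107 + 2√(30709) + 287 = 394 + 2√(30709), so γ^2 - 394 = 2√(30709); squaring, (γ^2 - 394)^2 = 4·30709, i.e. γ^4 - 788γ^2 + 155236 - 122836 = 0, i.e. γ^4 - 788γ^2 + 32400 = 0. So γ is a root of x^4 - 788x^2 + 32400. This polynomial is irreducible over Q: it has no rational root (each ±√107 ± √287 is irrational), and any factorization into two quadratics over Q would force √(30709) ∈ Q (pairing opposite roots) or √107, √287 ∈ Q (other pairings), all impossible. Hence [Q(γ):Q] = 4 = [Q(√107, √287):Q], so Q(γ) = Q(√107, √287).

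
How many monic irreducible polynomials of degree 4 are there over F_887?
There are 154751168148 monic irreducible polynomials of degree 4 over F_887

Each element of F_{887^4} that lies in no proper subfield is a root of exactly one monic irreducible of degree 4 over F_887, and each such polynomial has 4 distinct roots in F_{887^4}. By Möbius inversion the count is N_887(4) = (1/4) Σ_{d|4} μ(4/d) · 887^d = (1/4)(μ(4)·887^1 + μ(2)·887^2 + μ(1)·887^4) = 619004672592/4 = 154751168148.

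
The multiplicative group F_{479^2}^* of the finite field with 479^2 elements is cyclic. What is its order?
|F_{479^2}^*| = 229440

F_{479^2} has 479^2 = 229441 elements; its multiplicative group consists of all nonzero elements, so |F_{479^2}^*| = 229441 - 1 = 229440. (It is cyclic since any finite subgroup of the multiplicative group of a field is cyclic.)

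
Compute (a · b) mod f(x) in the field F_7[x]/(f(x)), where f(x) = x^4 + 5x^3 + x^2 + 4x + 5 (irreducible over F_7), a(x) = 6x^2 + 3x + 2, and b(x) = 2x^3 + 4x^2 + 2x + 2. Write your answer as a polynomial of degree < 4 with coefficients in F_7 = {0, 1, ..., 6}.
a · b ≡ 5x^3 + x^2 (mod f(x))

Multiply in F_7[x]: a(x)·b(x) = (6x^2 + 3x + 2)·(2x^3 + 4x^2 + 2x + 2) = 5x^5 + 2x^4 + 5x^2 + 3x + 4. This has degree ≥ 4, so divide by f(x) over F_7: 5x^5 + 2x^4 + 5x^2 + 3x + 4 = (5x + 5)·(x^4 + 5x^3 + x^2 + 4x + 5) + (5x^3 + x^2). Hence a·b ≡ 5x^3 + x^2 (mod f). (F_7[x]/(f) is a field with 7^4 = 2401 elements since f is irreducible of degree 4.)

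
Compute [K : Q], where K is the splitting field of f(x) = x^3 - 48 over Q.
[K : Q] = 6

The roots of x^3 - 48 are ∛48, ω∛48, ω^2∛48 where ω = e^(2πi/3) is a primitive cube root of unity, so K = Q(∛48, ω). Now [Q(∛48):Q] = 3 (since 48 is not a perfect cube, x^3 - 48 is irreducible) and [Q(ω):Q] = 2. Both 2 and 3 divide [K:Q], and [K:Q] ≤ 3·2 = 6, so [K:Q] = 6. (Equivalently: Q(∛48) ⊂ R but ω ∉ R, so [K : Q(∛48)] = 2.)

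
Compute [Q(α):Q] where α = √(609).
[Q(α):Q] = 2

[Q(α):Q] equals the degree of the minimal polynomial of α. Here α^2 = 609 and x^2 - 609 is irreducible (d = 609 is squarefree, ≠ 1, hence not a square), so deg(m_α) = 2. Thus [Q(α):Q] = 2.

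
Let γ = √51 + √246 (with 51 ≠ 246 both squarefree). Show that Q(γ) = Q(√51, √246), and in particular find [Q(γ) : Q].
[Q(γ) : Q] = 4 (equivalently, Q(γ) = Q(√51, √246))

Obviously Q(γ) ⊆ Q(√51, √246), and [Q(√51, √246):Q] = 4 (since 51, 246 are distinct squarefree integers > 1 with 12546 not a perfect square). To show equality we compute the minimal polynomial of γ. From γ = √51 + √246: γ^2 = 51 + 2√(12546) + 246 = 297 + 2√(12546), so γ^2 - 297 = 2√(12546); squaring, (γ^2 - 297)^2 = 4·12546, i.e. γ^4 - 594γ^2 + 88209 - 50184 = 0, i.e. γ^4 - 594γ^2 + 38025 = 0. So γ is a root of x^4 - 594x^2 + 38025. This polynomial is irreducible over Q: it has no rational root (each ±√51 ± √246 is irrational), and any factorization into two quadratics over Q would force √(12546) ∈ Q (pairing opposite roots) or √51, √246 ∈ Q (other pairings), all impossible. Hence [Q(γ):Q] = 4 = [Q(√51, √246):Q], so Q(γ) = Q(√51, √246).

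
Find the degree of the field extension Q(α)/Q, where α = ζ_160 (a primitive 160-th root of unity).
[Q(α):Q] = 64

The minimal polynomial of ζ_160 over Q is the 160-th cyclotomic polynomial Φ_160(x), which is irreducible over Q and has degree φ(160) = 64. Hence [Q(α):Q] = φ(160) = 64.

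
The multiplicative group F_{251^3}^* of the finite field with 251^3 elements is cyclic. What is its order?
|F_{251^3}^*| = 15813250

F_{251^3} has 251^3 = 15813251 elements; its multiplicative group consists of all nonzero elements, so |F_{251^3}^*| = 15813251 - 1 = 15813250. (It is cyclic since any finite subgroup of the multiplicative group of a field is cyclic.)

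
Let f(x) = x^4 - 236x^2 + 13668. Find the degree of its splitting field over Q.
[K : Q] = 4

Solving the quadratic in x^2: x^2 = (236 ± √(236^2 - 4·13668))/2 = (236 ± √1024)/2 = (236 ± 32)/2, giving x^2 = 102 or x^2 = 134. So f(x) = (x^2 - 102)(x^2 - 134) and the roots of f are ±√102, ±√134. Hence the splitting field is K = Q(√102, √134). Since 102 and 134 are distinct squarefree integers > 1, their product 13668 is not a perfect square, so √134 ∉ Q(√102). By the tower law [K:Q] = [Q(√102,√134):Q(√102)] · [Q(√102):Q] = 2 · 2 = 4.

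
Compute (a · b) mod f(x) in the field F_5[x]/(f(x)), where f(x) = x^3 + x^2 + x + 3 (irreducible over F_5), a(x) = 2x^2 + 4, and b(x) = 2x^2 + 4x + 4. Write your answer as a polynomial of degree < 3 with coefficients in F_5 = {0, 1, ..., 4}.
a · b ≡ 3x^2 + 4 (mod f(x))

Multiply in F_5[x]: a(x)·b(x) = (2x^2 + 4)·(2x^2 + 4x + 4) = 4x^4 + 3x^3 + x^2 + x + 1. This has degree ≥ 3, so divide by f(x) over F_5: 4x^4 + 3x^3 + x^2 + x + 1 = (4x + 4)·(x^3 + x^2 + x + 3) + (3x^2 + 4). Hence a·b ≡ 3x^2 + 4 (mod f). (F_5[x]/(f) is a field with 5^3 = 125 elements since f is irreducible of degree 3.)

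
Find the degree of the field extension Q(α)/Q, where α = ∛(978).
[Q(α):Q] = 3

The minimal polynomial of α is x^3 - 978, irreducible over Q since 978 is not a perfect cube (so x^3 - 978 has no rational root). Hence [Q(α):Q] = deg(m_α) = 3.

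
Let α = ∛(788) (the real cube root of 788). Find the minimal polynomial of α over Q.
m_α(x) = x^3 - 788

α satisfies α^3 = 788, so x^3 - 788 annihilates α. By the rational root test, a rational root p/q (in lowest terms) of x^3 - 788 would satisfy p^3 = 788 q^3, forcing q = 1 and p^3 = 788; but 788 is not a perfect cube, contradiction. A monic cubic over Q with no rational root is irreducible (any nontrivial factorization would include a linear factor). Hence x^3 - 788 is the minimal polynomial of α, and in particular [Q(α):Q] = 3.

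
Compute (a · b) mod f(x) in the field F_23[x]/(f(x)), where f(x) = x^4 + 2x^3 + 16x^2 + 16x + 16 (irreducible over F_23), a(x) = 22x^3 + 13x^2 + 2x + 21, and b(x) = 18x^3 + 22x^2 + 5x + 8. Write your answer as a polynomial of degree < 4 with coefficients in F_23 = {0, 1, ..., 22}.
a · b ≡ 8x^3 + 5x^2 + 21x + 11 (mod f(x))

Multiply in F_23[x]: a(x)·b(x) = (22x^3 + 13x^2 + 2x + 21)·(18x^3 + 22x^2 + 5x + 8) = 5x^6 + 5x^5 + 18x^4 + 19x^3 + x^2 + 6x + 7. This has degree ≥ 4, so divide by f(x) over F_23: 5x^6 + 5x^5 + 18x^4 + 19x^3 + x^2 + 6x + 7 = (5x^2 + 18x + 17)·(x^4 + 2x^3 + 16x^2 + 16x + 16) + (8x^3 + 5x^2 + 21x + 11). Hence a·b ≡ 8x^3 + 5x^2 + 21x + 11 (mod f). (F_23[x]/(f) is a field with 23^4 = 279841 elements since f is irreducible of degree 4.)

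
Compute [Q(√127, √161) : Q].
[Q(√127, √161) : Q] = 4

[Q(√127):Q] = 2 (min poly x^2 - 127, irreducible since 127 is squarefree > 1). For the top step, suppose √161 ∈ Q(√127), say √161 = c + d√127 with c, d ∈ Q. Squaring: 161 = c^2 + 127d^2 + 2cd√127. Since √127 ∉ Q this forces 2cd = 0. If d = 0 then √161 = c ∈ Q, contradicting 161 squarefree > 1. If c = 0 then 161 = 127d^2, so 127·161 = (127d)^2 is a perfect square in Q — but 127·161 = 20447 is not a perfect square (since 127 and 161 are distinct squarefree integers). Contradiction. Hence √161 ∉ Q(√127), so x^2 - 161 stays irreducible over Q(√127) and [Q(√127, √161) : Q(√127)] = 2. By the tower law, [Q(√127, √161) : Q] = 2 · 2 = 4.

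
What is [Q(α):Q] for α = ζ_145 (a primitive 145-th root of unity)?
[Q(α):Q] = 112

The minimal polynomial of ζ_145 over Q is the 145-th cyclotomic polynomial Φ_145(x), which is irreducible over Q and has degree φ(145) = 112. Hence [Q(α):Q] = φ(145) = 112.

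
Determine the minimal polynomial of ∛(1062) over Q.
m_α(x) = x^3 - 1062

α satisfies α^3 = 1062, so x^3 - 1062 annihilates α. By the rational root test, a rational root p/q (in lowest terms) of x^3 - 1062 would satisfy p^3 = 1062 q^3, forcing q = 1 and p^3 = 1062; but 1062 is not a perfect cube, contradiction. A monic cubic over Q with no rational root is irreducible (any nontrivial factorization would include a linear factor). Hence x^3 - 1062 is the minimal polynomial of α, and in particular [Q(α):Q] = 3.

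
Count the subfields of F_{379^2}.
F_{379^2} has 2 subfields

The subfields of F_{p^n} are exactly the fields F_{p^d} for d | n (each is the fixed field of the unique index-d subgroup of Gal(F_{p^n}/F_p) ≅ Z/nZ). The divisors of n = 2 are {1, 2}, giving 2 subfields: F_{379^1}, F_{379^2}.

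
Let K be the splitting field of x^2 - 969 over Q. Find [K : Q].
[K : Q] = 2

f(x) = x^2 - 969 factors as (x - √969)(x + √969). The splitting field is K = Q(√969). Since 969 is squarefree and > 1, it is not a perfect square, so x^2 - 969 is irreducible over Q and [Q(√969) : Q] = 2. Hence [K : Q] = 2.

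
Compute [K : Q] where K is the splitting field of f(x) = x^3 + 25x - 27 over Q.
[K : Q] = 6

By the rational root test, any rational root of the monic integer polynomial f(x) = x^3 + 25x - 27 must be an integer dividing the constant term -27, i.e. one of ±{1, 3, 9, 27}. Evaluating: f(1) = -1, f(-1) = -53, f(3) = 75, f(-3) = -129, f(9) = 927, f(-9) = -981, f(27) = 20331, f(-27) = -20385; none is 0, so f has no rational root and is therefore irreducible over Q (a cubic with no linear factor over a field is irreducible). For an irreducible cubic, the Galois group is A_3 or S_3 according as the discriminant disc(f) = -4a^3 - 27b^2 = -4·(25)^3 - 27·(-27)^2 = -82183 is or is not a square in Q. Here disc(f) = -82183 is not a perfect square in Q, so the Galois group of f over Q is not contained in A_3 and must be all of S_3. The splitting field has degree |S_3| = 6 over Q, so [K : Q] = 6.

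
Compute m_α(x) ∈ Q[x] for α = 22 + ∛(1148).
m_α(x) = x^3 - 66x^2 + 1452x - 11796

Set β = α - 22 = ∛(1148), so β^3 = 1148. Then (α - 22)^3 - 1148 = 0, i.e. α is a root of g(x) = (x - 22)^3 - 1148 = x^3 - 66x^2 + 1452x - 11796. Since g(x) = h(x - 22) where h(x) = x^3 - 1148, and h is irreducible over Q (because 1148 is not a perfect cube, so h has no rational root, and a monic cubic with no rational root is irreducible), g is also irreducible (irreducibility is preserved under the substitution x → x - 22). Hence m_α(x) = x^3 - 66x^2 + 1452x - 11796.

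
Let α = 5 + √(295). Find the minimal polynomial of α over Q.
m_α(x) = x^2 - 10x - 270

From α - 5 = √(295), squaring gives (α - 5)^2 = 295, i.e. α^2 - 10α + 25 = 295, so α^2 - 10α - 270 = 0. The discriminant of x^2 - 10x - 270 is (-10)^2 - 4·(-270) = 100 + 1080 = 1180, and 4·(295) is not a perfect square in Q since 295 is squarefree and ≠ 1. Hence x^2 - 10x - 270 is irreducible over Q and is the minimal polynomial of α.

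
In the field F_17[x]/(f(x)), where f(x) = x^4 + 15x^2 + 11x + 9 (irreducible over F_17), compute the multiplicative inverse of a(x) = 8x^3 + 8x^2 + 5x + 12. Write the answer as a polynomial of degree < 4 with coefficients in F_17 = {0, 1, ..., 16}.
a(x)^(-1) ≡ 13x^3 + 5x^2 + 12x + 15 (mod f(x))

Since f is irreducible over F_17, F_17[x]/(f) is a field and a(x) ≠ 0 has an inverse. Apply the extended Euclidean algorithm to f(x) and a(x) in F_17[x]: f(x) = (15x + 2)·a(x) + (9x^2 + 8x + 2);  a(x) = (16x + 15)·(9x^2 + 8x + 2) + (6x + 16);  (9x^2 + 8x + 2) = (10x + 3)·(6x + 16) + (5). The last nonzero remainder is the constant 5 = gcd(f, a) in F_17. Back-substituting through the division chain expresses 5 = s(x)·a(x) + t(x)·f(x) with s(x) ≡ 14x^3 + 8x^2 + 9x + 7 (mod f), so (14x^3 + 8x^2 + 9x + 7)·a(x) ≡ 5 (mod f). Multiplying by 5^(-1) ≡ 7 in F_17 gives a(x)^(-1) ≡ 7·(14x^3 + 8x^2 + 9x + 7) ≡ 13x^3 + 5x^2 + 12x + 15 (mod f). Check: (8x^3 + 8x^2 + 5x + 12)·(13x^3 + 5x^2 + 12x + 15) = 2x^6 + 8x^5 + 14x^4 + 6x^3 + 2x^2 + 15x + 10 ≡ 1 (mod x^4 + 15x^2 + 11x + 9).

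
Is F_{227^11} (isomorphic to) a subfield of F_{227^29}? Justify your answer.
No: F_{227^11} is not a subfield of F_{227^29}

F_{p^m} embeds in F_{p^n} iff m | n. Here 11 ∤ 29 (since 29 = 2·11 + 7 with remainder 7 ≠ 0), so F_{227^11} is not a subfield of F_{227^29}. Equivalently: if it were, the tower law would give 11 = [F_{227^11}:F_227] dividing [F_{227^29}:F_227] = 29, contradiction.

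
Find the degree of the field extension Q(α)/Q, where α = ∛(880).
[Q(α):Q] = 3

The minimal polynomial of α is x^3 - 880, irreducible over Q since 880 is not a perfect cube (so x^3 - 880 has no rational root). Hence [Q(α):Q] = deg(m_α) = 3.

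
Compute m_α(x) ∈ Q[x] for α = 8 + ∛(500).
m_α(x) = x^3 - 24x^2 + 192x - 1012

Set β = α - 8 = ∛(500), so β^3 = 500. Then (α - 8)^3 - 500 = 0, i.e. α is a root of g(x) = (x - 8)^3 - 500 = x^3 - 24x^2 + 192x - 1012. Since g(x) = h(x - 8) where h(x) = x^3 - 500, and h is irreducible over Q (because 500 is not a perfect cube, so h has no rational root, and a monic cubic with no rational root is irreducible), g is also irreducible (irreducibility is preserved under the substitution x → x - 8). Hence m_α(x) = x^3 - 24x^2 + 192x - 1012.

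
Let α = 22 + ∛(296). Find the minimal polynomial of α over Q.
m_α(x) = x^3 - 66x^2 + 1452x - 10944

Set β = α - 22 = ∛(296), so β^3 = 296. Then (α - 22)^3 - 296 = 0, i.e. α is a root of g(x) = (x - 22)^3 - 296 = x^3 - 66x^2 + 1452x - 10944. Since g(x) = h(x - 22) where h(x) = x^3 - 296, and h is irreducible over Q (because 296 is not a perfect cube, so h has no rational root, and a monic cubic with no rational root is irreducible), g is also irreducible (irreducibility is preserved under the substitution x → x - 22). Hence m_α(x) = x^3 - 66x^2 + 1452x - 10944.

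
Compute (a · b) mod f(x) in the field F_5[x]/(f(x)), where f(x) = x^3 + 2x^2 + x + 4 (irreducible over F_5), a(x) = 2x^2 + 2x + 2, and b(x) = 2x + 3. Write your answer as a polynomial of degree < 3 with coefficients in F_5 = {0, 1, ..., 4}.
a · b ≡ 2x^2 + x (mod f(x))

Multiply in F_5[x]: a(x)·b(x) = (2x^2 + 2x + 2)·(2x + 3) = 4x^3 + 1. This has degree ≥ 3, so divide by f(x) over F_5: 4x^3 + 1 = (4)·(x^3 + 2x^2 + x + 4) + (2x^2 + x). Hence a·b ≡ 2x^2 + x (mod f). (F_5[x]/(f) is a field with 5^3 = 125 elements since f is irreducible of degree 3.)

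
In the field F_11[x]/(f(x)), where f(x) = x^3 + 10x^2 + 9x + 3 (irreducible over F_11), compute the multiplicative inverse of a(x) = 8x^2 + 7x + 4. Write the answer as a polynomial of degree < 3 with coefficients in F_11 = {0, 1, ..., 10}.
a(x)^(-1) ≡ 8x + 7 (mod f(x))

Since f is irreducible over F_11, F_11[x]/(f) is a field and a(x) ≠ 0 has an inverse. Apply the extended Euclidean algorithm to f(x) and a(x) in F_11[x]: f(x) = (7x + 2)·a(x) + (6). The last nonzero remainder is the constant 6 = gcd(f, a) in F_11. Back-substituting through the division chain expresses 6 = s(x)·a(x) + t(x)·f(x) with s(x) ≡ 4x + 9 (mod f), so (4x + 9)·a(x) ≡ 6 (mod f). Multiplying by 6^(-1) ≡ 2 in F_11 gives a(x)^(-1) ≡ 2·(4x + 9) ≡ 8x + 7 (mod f). Check: (8x^2 + 7x + 4)·(8x + 7) = 9x^3 + 2x^2 + 4x + 6 ≡ 1 (mod x^3 + 10x^2 + 9x + 3).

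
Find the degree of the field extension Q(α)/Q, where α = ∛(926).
[Q(α):Q] = 3

The minimal polynomial of α is x^3 - 926, irreducible over Q since 926 is not a perfect cube (so x^3 - 926 has no rational root). Hence [Q(α):Q] = deg(m_α) = 3.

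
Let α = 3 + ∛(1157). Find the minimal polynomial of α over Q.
m_α(x) = x^3 - 9x^2 + 27x - 1184

Set β = α - 3 = ∛(1157), so β^3 = 1157. Then (α - 3)^3 - 1157 = 0, i.e. α is a root of g(x) = (x - 3)^3 - 1157 = x^3 - 9x^2 + 27x - 1184. Since g(x) = h(x - 3) where h(x) = x^3 - 1157, and h is irreducible over Q (because 1157 is not a perfect cube, so h has no rational root, and a monic cubic with no rational root is irreducible), g is also irreducible (irreducibility is preserved under the substitution x → x - 3). Hence m_α(x) = x^3 - 9x^2 + 27x - 1184.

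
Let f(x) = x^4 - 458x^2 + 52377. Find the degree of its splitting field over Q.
[K : Q] = 4

Solving the quadratic in x^2: x^2 = (458 ± √(458^2 - 4·52377))/2 = (458 ± √256)/2 = (458 ± 16)/2, giving x^2 = 237 or x^2 = 221. So f(x) = (x^2 - 237)(x^2 - 221) and the roots of f are ±√237, ±√221. Hence the splitting field is K = Q(√237, √221). Since 237 and 221 are distinct squarefree integers > 1, their product 52377 is not a perfect square, so √221 ∉ Q(√237). By the tower law [K:Q] = [Q(√237,√221):Q(√237)] · [Q(√237):Q] = 2 · 2 = 4.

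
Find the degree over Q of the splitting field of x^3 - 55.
[K : Q] = 6

The roots of x^3 - 55 are ∛55, ω∛55, ω^2∛55 where ω = e^(2πi/3) is a primitive cube root of unity, so K = Q(∛55, ω). Now [Q(∛55):Q] = 3 (since 55 is not a perfect cube, x^3 - 55 is irreducible) and [Q(ω):Q] = 2. Both 2 and 3 divide [K:Q], and [K:Q] ≤ 3·2 = 6, so [K:Q] = 6. (Equivalently: Q(∛55) ⊂ R but ω ∉ R, so [K : Q(∛55)] = 2.)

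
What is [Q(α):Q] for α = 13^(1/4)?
[Q(α):Q] = 4

α is a root of x^4 - 13. By Eisenstein's criterion at the prime p = 13 (which divides the constant term 13 but p^2 = 169 does not, since 13 is squarefree), x^4 - 13 is irreducible over Q. Hence [Q(α):Q] = 4.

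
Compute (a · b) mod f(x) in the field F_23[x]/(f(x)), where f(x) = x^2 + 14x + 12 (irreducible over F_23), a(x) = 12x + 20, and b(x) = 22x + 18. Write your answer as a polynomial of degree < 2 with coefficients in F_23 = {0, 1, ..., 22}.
a · b ≡ 19x + 21 (mod f(x))

Multiply in F_23[x]: a(x)·b(x) = (12x + 20)·(22x + 18) = 11x^2 + 12x + 15. This has degree ≥ 2, so divide by f(x) over F_23: 11x^2 + 12x + 15 = (11)·(x^2 + 14x + 12) + (19x + 21). Hence a·b ≡ 19x + 21 (mod f). (F_23[x]/(f) is a field with 23^2 = 529 elements since f is irreducible of degree 2.)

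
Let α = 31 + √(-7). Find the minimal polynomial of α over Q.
m_α(x) = x^2 - 62x + 968

From α - 31 = √(-7), squaring gives (α - 31)^2 = -7, i.e. α^2 - 62α + 961 = -7, so α^2 - 62α + 968 = 0. The discriminant of x^2 - 62x + 968 is (-62)^2 - 4·(968) = 3844 - 3872 = -28, and 4·(-7) is not a perfect square in Q since -7 is squarefree and ≠ 1. Hence x^2 - 62x + 968 is irreducible over Q and is the minimal polynomial of α.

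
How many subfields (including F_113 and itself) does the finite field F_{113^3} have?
F_{113^3} has 2 subfields

The subfields of F_{p^n} are exactly the fields F_{p^d} for d | n (each is the fixed field of the unique index-d subgroup of Gal(F_{p^n}/F_p) ≅ Z/nZ). The divisors of n = 3 are {1, 3}, giving 2 subfields: F_{113^1}, F_{113^3}.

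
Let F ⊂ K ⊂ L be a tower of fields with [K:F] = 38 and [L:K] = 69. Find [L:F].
[L:F] = 2622

The tower law says that for any tower of field extensions F ⊂ K ⊂ L with finite degrees, [L:F] = [L:K] · [K:F]. Here this gives [L:F] = 69 · 38 = 2622.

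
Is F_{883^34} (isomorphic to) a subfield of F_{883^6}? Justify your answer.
No: F_{883^34} is not a subfield of F_{883^6}

F_{p^m} embeds in F_{p^n} iff m | n. Here 34 ∤ 6 (since 6 = 0·34 + 6 with remainder 6 ≠ 0), so F_{883^34} is not a subfield of F_{883^6}. Equivalently: if it were, the tower law would give 34 = [F_{883^34}:F_883] dividing [F_{883^6}:F_883] = 6, contradiction.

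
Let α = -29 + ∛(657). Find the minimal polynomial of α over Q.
m_α(x) = x^3 + 87x^2 + 2523x + 23732

Set β = α + 29 = ∛(657), so β^3 = 657. Then (α + 29)^3 - 657 = 0, i.e. α is a root of g(x) = (x + 29)^3 - 657 = x^3 + 87x^2 + 2523x + 23732. Since g(x) = h(x + 29) where h(x) = x^3 - 657, and h is irreducible over Q (because 657 is not a perfect cube, so h has no rational root, and a monic cubic with no rational root is irreducible), g is also irreducible (irreducibility is preserved under the substitution x → x + 29). Hence m_α(x) = x^3 + 87x^2 + 2523x + 23732.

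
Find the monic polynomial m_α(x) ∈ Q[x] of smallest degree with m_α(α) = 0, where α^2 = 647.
m_α(x) = x^2 - 647

α satisfies α^2 - 647 = 0, so x^2 - 647 annihilates α. Since d = 647 is squarefree and ≠ 1, it is not a perfect square in Q, so x^2 - 647 has no rational root and is therefore irreducible over Q (a degree-2 polynomial over a field is irreducible iff it has no root). Hence m_α(x) = x^2 - 647.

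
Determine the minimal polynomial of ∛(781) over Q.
m_α(x) = x^3 - 781

α satisfies α^3 = 781, so x^3 - 781 annihilates α. By the rational root test, a rational root p/q (in lowest terms) of x^3 - 781 would satisfy p^3 = 781 q^3, forcing q = 1 and p^3 = 781; but 781 is not a perfect cube, contradiction. A monic cubic over Q with no rational root is irreducible (any nontrivial factorization would include a linear factor). Hence x^3 - 781 is the minimal polynomial of α, and in particular [Q(α):Q] = 3.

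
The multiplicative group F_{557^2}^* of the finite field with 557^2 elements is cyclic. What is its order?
|F_{557^2}^*| = 310248

F_{557^2} has 557^2 = 310249 elements; its multiplicative group consists of all nonzero elements, so |F_{557^2}^*| = 310249 - 1 = 310248. (It is cyclic since any finite subgroup of the multiplicative group of a field is cyclic.)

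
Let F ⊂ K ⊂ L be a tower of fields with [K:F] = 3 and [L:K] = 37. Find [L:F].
[L:F] = 111

The tower law says that for any tower of field extensions F ⊂ K ⊂ L with finite degrees, [L:F] = [L:K] · [K:F]. Here this gives [L:F] = 37 · 3 = 111.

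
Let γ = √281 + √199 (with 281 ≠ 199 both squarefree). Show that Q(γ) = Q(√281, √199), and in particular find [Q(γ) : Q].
[Q(γ) : Q] = 4 (equivalently, Q(γ) = Q(√281, √199))

Obviously Q(γ) ⊆ Q(√281, √199), and [Q(√281, √199):Q] = 4 (since 281, 199 are distinct squarefree integers > 1 with 55919 not a perfect square). To show equality we compute the minimal polynomial of γ. From γ = √281 + √199: γ^2 = 281 + 2√(55919) + 199 = 480 + 2√(55919), so γ^2 - 480 = 2√(55919); squaring, (γ^2 - 480)^2 = 4·55919, i.e. γ^4 - 960γ^2 + 230400 - 223676 = 0, i.e. γ^4 - 960γ^2 + 6724 = 0. So γ is a root of x^4 - 960x^2 + 6724. This polynomial is irreducible over Q: it has no rational root (each ±√281 ± √199 is irrational), and any factorization into two quadratics over Q would force √(55919) ∈ Q (pairing opposite roots) or √281, √199 ∈ Q (other pairings), all impossible. Hence [Q(γ):Q] = 4 = [Q(√281, √199):Q], so Q(γ) = Q(√281, √199).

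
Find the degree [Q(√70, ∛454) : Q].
[Q(√70, ∛454) : Q] = 6

Let L = Q(√70, ∛454). Since Q(√70) ⊂ L and [Q(√70):Q] = 2, the tower law gives 2 | [L:Q]. Likewise Q(∛454) ⊂ L with [Q(∛454):Q] = 3 (because 454 is not a perfect cube), so 3 | [L:Q]. As gcd(2,3) = 1, [L:Q] is divisible by 6. Conversely L is generated over Q by √70 and ∛454, so [L:Q] ≤ 2·3 = 6. Therefore [Q(√70, ∛454) : Q] = 6.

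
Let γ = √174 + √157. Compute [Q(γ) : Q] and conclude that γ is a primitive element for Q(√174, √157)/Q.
[Q(γ) : Q] = 4 (equivalently, Q(γ) = Q(√174, √157))

Obviously Q(γ) ⊆ Q(√174, √157), and [Q(√174, √157):Q] = 4 (since 174, 157 are distinct squarefree integers > 1 with 27318 not a perfect square). To show equality we compute the minimal polynomial of γ. From γ = √174 + √157: γ^2 = 174 + 2√(27318) + 157 = 331 + 2√(27318), so γ^2 - 331 = 2√(27318); squaring, (γ^2 - 331)^2 = 4·27318, i.e. γ^4 - 662γ^2 + 109561 - 109272 = 0, i.e. γ^4 - 662γ^2 + 289 = 0. So γ is a root of x^4 - 662x^2 + 289. This polynomial is irreducible over Q: it has no rational root (each ±√174 ± √157 is irrational), and any factorization into two quadratics over Q would force √(27318) ∈ Q (pairing opposite roots) or √174, √157 ∈ Q (other pairings), all impossible. Hence [Q(γ):Q] = 4 = [Q(√174, √157):Q], so Q(γ) = Q(√174, √157).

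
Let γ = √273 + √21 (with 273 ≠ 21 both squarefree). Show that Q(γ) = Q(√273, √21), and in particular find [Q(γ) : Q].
[Q(γ) : Q] = 4 (equivalently, Q(γ) = Q(√273, √21))

Obviously Q(γ) ⊆ Q(√273, √21), and [Q(√273, √21):Q] = 4 (since 273, 21 are distinct squarefree integers > 1 with 5733 not a perfect square). To show equality we compute the minimal polynomial of γ. From γ = √273 + √21: γ^2 = 273 + 2√(5733) + 21 = 294 + 2√(5733), so γ^2 - 294 = 2√(5733); squaring, (γ^2 - 294)^2 = 4·5733, i.e. γ^4 - 588γ^2 + 86436 - 22932 = 0, i.e. γ^4 - 588γ^2 + 63504 = 0. So γ is a root of x^4 - 588x^2 + 63504. This polynomial is irreducible over Q: it has no rational root (each ±√273 ± √21 is irrational), and any factorization into two quadratics over Q would force √(5733) ∈ Q (pairing opposite roots) or √273, √21 ∈ Q (other pairings), all impossible. Hence [Q(γ):Q] = 4 = [Q(√273, √21):Q], so Q(γ) = Q(√273, √21).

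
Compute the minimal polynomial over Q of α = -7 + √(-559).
m_α(x) = x^2 + 14x + 608

From α + 7 = √(-559), squaring gives (α + 7)^2 = -559, i.e. α^2 + 14α + 49 = -559, so α^2 + 14α + 608 = 0. The discriminant of x^2 + 14x + 608 is (14)^2 - 4·(608) = 196 - 2432 = -2236, and 4·(-559) is not a perfect square in Q since -559 is squarefree and ≠ 1. Hence x^2 + 14x + 608 is irreducible over Q and is the minimal polynomial of α.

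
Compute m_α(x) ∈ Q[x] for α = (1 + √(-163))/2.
m_α(x) = x^2 - x + 41

From 2α - 1 = √(-163), squaring gives (2α - 1)^2 = -163, i.e. 4α^2 - 4α + 1 = -163, so α^2 - α + (1 + 163)/4 = 0. Since -163 ≡ 1 (mod 4), (1 + 163)/4 = 41 ∈ Z. The polynomial x^2 - x + 41 has discriminant 1 - 4·(41) = -163, which is not a perfect square in Q (d = -163 is squarefree and ≠ 1), so x^2 - x + 41 is irreducible over Q. It is the minimal polynomial of α.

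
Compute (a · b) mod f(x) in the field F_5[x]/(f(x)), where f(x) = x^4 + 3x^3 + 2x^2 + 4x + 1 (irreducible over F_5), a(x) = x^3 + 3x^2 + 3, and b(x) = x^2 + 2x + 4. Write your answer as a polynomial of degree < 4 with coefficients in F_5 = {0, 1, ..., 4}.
a · b ≡ 2x^3 + 2x^2 + 2x (mod f(x))

Multiply in F_5[x]: a(x)·b(x) = (x^3 + 3x^2 + 3)·(x^2 + 2x + 4) = x^5 + x + 2. This has degree ≥ 4, so divide by f(x) over F_5: x^5 + x + 2 = (x + 2)·(x^4 + 3x^3 + 2x^2 + 4x + 1) + (2x^3 + 2x^2 + 2x). Hence a·b ≡ 2x^3 + 2x^2 + 2x (mod f). (F_5[x]/(f) is a field with 5^4 = 625 elements since f is irreducible of degree 4.)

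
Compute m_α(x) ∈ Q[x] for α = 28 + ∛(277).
m_α(x) = x^3 - 84x^2 + 2352x - 22229

Set β = α - 28 = ∛(277), so β^3 = 277. Then (α - 28)^3 - 277 = 0, i.e. α is a root of g(x) = (x - 28)^3 - 277 = x^3 - 84x^2 + 2352x - 22229. Since g(x) = h(x - 28) where h(x) = x^3 - 277, and h is irreducible over Q (because 277 is not a perfect cube, so h has no rational root, and a monic cubic with no rational root is irreducible), g is also irreducible (irreducibility is preserved under the substitution x → x - 28). Hence m_α(x) = x^3 - 84x^2 + 2352x - 22229.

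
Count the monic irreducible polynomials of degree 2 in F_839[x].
There are 351541 monic irreducible polynomials of degree 2 over F_839

Each element of F_{839^2} that lies in no proper subfield is a root of exactly one monic irreducible of degree 2 over F_839, and each such polynomial has 2 distinct roots in F_{839^2}. By Möbius inversion the count is N_839(2) = (1/2) Σ_{d|2} μ(2/d) · 839^d = (1/2)(μ(2)·839^1 + μ(1)·839^2) = 703082/2 = 351541.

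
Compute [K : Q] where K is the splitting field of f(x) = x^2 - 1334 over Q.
[K : Q] = 2

f(x) = x^2 - 1334 factors as (x - √1334)(x + √1334). The splitting field is K = Q(√1334). Since 1334 is squarefree and > 1, it is not a perfect square, so x^2 - 1334 is irreducible over Q and [Q(√1334) : Q] = 2. Hence [K : Q] = 2.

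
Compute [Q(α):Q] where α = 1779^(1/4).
[Q(α):Q] = 4

α is a root of x^4 - 1779. By Eisenstein's criterion at the prime p = 3 (which divides the constant term 1779 but p^2 = 9 does not, since 1779 is squarefree), x^4 - 1779 is irreducible over Q. Hence [Q(α):Q] = 4.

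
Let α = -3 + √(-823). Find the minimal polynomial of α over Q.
m_α(x) = x^2 + 6x + 832

From α + 3 = √(-823), squaring gives (α + 3)^2 = -823, i.e. α^2 + 6α + 9 = -823, so α^2 + 6α + 832 = 0. The discriminant of x^2 + 6x + 832 is (6)^2 - 4·(832) = 36 - 3328 = -3292, and 4·(-823) is not a perfect square in Q since -823 is squarefree and ≠ 1. Hence x^2 + 6x + 832 is irreducible over Q and is the minimal polynomial of α.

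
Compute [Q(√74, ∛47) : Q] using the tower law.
[Q(√74, ∛47) : Q] = 6

Let L = Q(√74, ∛47). Since Q(√74) ⊂ L and [Q(√74):Q] = 2, the tower law gives 2 | [L:Q]. Likewise Q(∛47) ⊂ L with [Q(∛47):Q] = 3 (because 47 is not a perfect cube), so 3 | [L:Q]. As gcd(2,3) = 1, [L:Q] is divisible by 6. Conversely L is generated over Q by √74 and ∛47, so [L:Q] ≤ 2·3 = 6. Therefore [Q(√74, ∛47) : Q] = 6.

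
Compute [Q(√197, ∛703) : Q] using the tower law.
[Q(√197, ∛703) : Q] = 6

Let L = Q(√197, ∛703). Since Q(√197) ⊂ L and [Q(√197):Q] = 2, the tower law gives 2 | [L:Q]. Likewise Q(∛703) ⊂ L with [Q(∛703):Q] = 3 (because 703 is not a perfect cube), so 3 | [L:Q]. As gcd(2,3) = 1, [L:Q] is divisible by 6. Conversely L is generated over Q by √197 and ∛703, so [L:Q] ≤ 2·3 = 6. Therefore [Q(√197, ∛703) : Q] = 6.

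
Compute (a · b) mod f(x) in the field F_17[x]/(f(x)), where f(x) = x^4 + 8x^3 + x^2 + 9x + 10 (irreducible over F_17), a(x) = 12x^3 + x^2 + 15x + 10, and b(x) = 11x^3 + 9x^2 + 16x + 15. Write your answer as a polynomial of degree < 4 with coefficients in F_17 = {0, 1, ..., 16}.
a · b ≡ 9x^3 + 8x + 13 (mod f(x))

Multiply in F_17[x]: a(x)·b(x) = (12x^3 + x^2 + 15x + 10)·(11x^3 + 9x^2 + 16x + 15) = 13x^6 + 9x^4 + 16x^3 + 5x^2 + 11x + 14. This has degree ≥ 4, so divide by f(x) over F_17: 13x^6 + 9x^4 + 16x^3 + 5x^2 + 11x + 14 = (13x^2 + 15x + 12)·(x^4 + 8x^3 + x^2 + 9x + 10) + (9x^3 + 8x + 13). Hence a·b ≡ 9x^3 + 8x + 13 (mod f). (F_17[x]/(f) is a field with 17^4 = 83521 elements since f is irreducible of degree 4.)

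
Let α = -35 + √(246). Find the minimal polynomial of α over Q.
m_α(x) = x^2 + 70x + 979

From α + 35 = √(246), squaring gives (α + 35)^2 = 246, i.e. α^2 + 70α + 1225 = 246, so α^2 + 70α + 979 = 0. The discriminant of x^2 + 70x + 979 is (70)^2 - 4·(979) = 4900 - 3916 = 984, and 4·(246) is not a perfect square in Q since 246 is squarefree and ≠ 1. Hence x^2 + 70x + 979 is irreducible over Q and is the minimal polynomial of α.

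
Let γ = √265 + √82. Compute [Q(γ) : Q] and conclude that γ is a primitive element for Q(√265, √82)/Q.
[Q(γ) : Q] = 4 (equivalently, Q(γ) = Q(√265, √82))

Obviously Q(γ) ⊆ Q(√265, √82), and [Q(√265, √82):Q] = 4 (since 265, 82 are distinct squarefree integers > 1 with 21730 not a perfect square). To show equality we compute the minimal polynomial of γ. From γ = √265 + √82: γ^2 = 265 + 2√(21730) + 82 = 347 + 2√(21730), so γ^2 - 347 = 2√(21730); squaring, (γ^2 - 347)^2 = 4·21730, i.e. γ^4 - 694γ^2 + 120409 - 86920 = 0, i.e. γ^4 - 694γ^2 + 33489 = 0. So γ is a root of x^4 - 694x^2 + 33489. This polynomial is irreducible over Q: it has no rational root (each ±√265 ± √82 is irrational), and any factorization into two quadratics over Q would force √(21730) ∈ Q (pairing opposite roots) or √265, √82 ∈ Q (other pairings), all impossible. Hence [Q(γ):Q] = 4 = [Q(√265, √82):Q], so Q(γ) = Q(√265, √82).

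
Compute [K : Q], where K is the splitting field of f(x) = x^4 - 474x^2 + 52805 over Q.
[K : Q] = 4

Solving the quadratic in x^2: x^2 = (474 ± √(474^2 - 4·52805))/2 = (474 ± √13456)/2 = (474 ± 116)/2, giving x^2 = 179 or x^2 = 295. So f(x) = (x^2 - 179)(x^2 - 295) and the roots of f are ±√179, ±√295. Hence the splitting field is K = Q(√179, √295). Since 179 and 295 are distinct squarefree integers > 1, their product 52805 is not a perfect square, so √295 ∉ Q(√179). By the tower law [K:Q] = [Q(√179,√295):Q(√179)] · [Q(√179):Q] = 2 · 2 = 4.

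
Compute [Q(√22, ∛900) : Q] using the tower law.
[Q(√22, ∛900) : Q] = 6

Let L = Q(√22, ∛900). Since Q(√22) ⊂ L and [Q(√22):Q] = 2, the tower law gives 2 | [L:Q]. Likewise Q(∛900) ⊂ L with [Q(∛900):Q] = 3 (because 900 is not a perfect cube), so 3 | [L:Q]. As gcd(2,3) = 1, [L:Q] is divisible by 6. Conversely L is generated over Q by √22 and ∛900, so [L:Q] ≤ 2·3 = 6. Therefore [Q(√22, ∛900) : Q] = 6.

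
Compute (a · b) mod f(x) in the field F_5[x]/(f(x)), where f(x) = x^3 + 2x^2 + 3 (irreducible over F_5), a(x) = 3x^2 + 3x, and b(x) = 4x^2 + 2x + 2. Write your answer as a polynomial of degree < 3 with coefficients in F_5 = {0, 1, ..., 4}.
a · b ≡ 4x^2 + 3 (mod f(x))

Multiply in F_5[x]: a(x)·b(x) = (3x^2 + 3x)·(4x^2 + 2x + 2) = 2x^4 + 3x^3 + 2x^2 + x. This has degree ≥ 3, so divide by f(x) over F_5: 2x^4 + 3x^3 + 2x^2 + x = (2x + 4)·(x^3 + 2x^2 + 3) + (4x^2 + 3). Hence a·b ≡ 4x^2 + 3 (mod f). (F_5[x]/(f) is a field with 5^3 = 125 elements since f is irreducible of degree 3.)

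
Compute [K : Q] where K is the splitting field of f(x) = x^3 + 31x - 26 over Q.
[K : Q] = 6

By the rational root test, any rational root of the monic integer polynomial f(x) = x^3 + 31x - 26 must be an integer dividing the constant term -26, i.e. one of ±{1, 2, 13, 26}. Evaluating: f(1) = 6, f(-1) = -58, f(2) = 44, f(-2) = -96, f(13) = 2574, f(-13) = -2626, f(26) = 18356, f(-26) = -18408; none is 0, so f has no rational root and is therefore irreducible over Q (a cubic with no linear factor over a field is irreducible). For an irreducible cubic, the Galois group is A_3 or S_3 according as the discriminant disc(f) = -4a^3 - 27b^2 = -4·(31)^3 - 27·(-26)^2 = -137416 is or is not a square in Q. Here disc(f) = -137416 is not a perfect square in Q, so the Galois group of f over Q is not contained in A_3 and must be all of S_3. The splitting field has degree |S_3| = 6 over Q, so [K : Q] = 6.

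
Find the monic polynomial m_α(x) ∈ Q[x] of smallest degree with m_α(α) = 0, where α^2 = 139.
m_α(x) = x^2 - 139

α satisfies α^2 - 139 = 0, so x^2 - 139 annihilates α. Since d = 139 is squarefree and ≠ 1, it is not a perfect square in Q, so x^2 - 139 has no rational root and is therefore irreducible over Q (a degree-2 polynomial over a field is irreducible iff it has no root). Hence m_α(x) = x^2 - 139.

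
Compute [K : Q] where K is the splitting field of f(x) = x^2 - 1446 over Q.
[K : Q] = 2

f(x) = x^2 - 1446 factors as (x - √1446)(x + √1446). The splitting field is K = Q(√1446). Since 1446 is squarefree and > 1, it is not a perfect square, so x^2 - 1446 is irreducible over Q and [Q(√1446) : Q] = 2. Hence [K : Q] = 2.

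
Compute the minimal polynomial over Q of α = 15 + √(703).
m_α(x) = x^2 - 30x - 478

From α - 15 = √(703), squaring gives (α - 15)^2 = 703, i.e. α^2 - 30α + 225 = 703, so α^2 - 30α - 478 = 0. The discriminant of x^2 - 30x - 478 is (-30)^2 - 4·(-478) = 900 + 1912 = 2812, and 4·(703) is not a perfect square in Q since 703 is squarefree and ≠ 1. Hence x^2 - 30x - 478 is irreducible over Q and is the minimal polynomial of α.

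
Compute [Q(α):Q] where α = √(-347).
[Q(α):Q] = 2

[Q(α):Q] equals the degree of the minimal polynomial of α. Here α^2 = -347 and x^2 + 347 is irreducible (d = -347 is squarefree, ≠ 1, hence not a square), so deg(m_α) = 2. Thus [Q(α):Q] = 2.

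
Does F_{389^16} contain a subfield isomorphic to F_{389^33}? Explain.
No: F_{389^33} is not a subfield of F_{389^16}

F_{p^m} embeds in F_{p^n} iff m | n. Here 33 ∤ 16 (since 16 = 0·33 + 16 with remainder 16 ≠ 0), so F_{389^33} is not a subfield of F_{389^16}. Equivalently: if it were, the tower law would give 33 = [F_{389^33}:F_389] dividing [F_{389^16}:F_389] = 16, contradiction.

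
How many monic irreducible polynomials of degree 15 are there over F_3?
There are 956576 monic irreducible polynomials of degree 15 over F_3

Each element of F_{3^15} that lies in no proper subfield is a root of exactly one monic irreducible of degree 15 over F_3, and each such polynomial has 15 distinct roots in F_{3^15}. By Möbius inversion the count is N_3(15) = (1/15) Σ_{d|15} μ(15/d) · 3^d = (1/15)(μ(15)·3^1 + μ(5)·3^3 + μ(3)·3^5 + μ(1)·3^15) = 14348640/15 = 956576.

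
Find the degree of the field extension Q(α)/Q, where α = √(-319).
[Q(α):Q] = 2

[Q(α):Q] equals the degree of the minimal polynomial of α. Here α^2 = -319 and x^2 + 319 is irreducible (d = -319 is squarefree, ≠ 1, hence not a square), so deg(m_α) = 2. Thus [Q(α):Q] = 2.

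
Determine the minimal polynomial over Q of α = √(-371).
m_α(x) = x^2 + 371

α satisfies α^2 + 371 = 0, so x^2 + 371 annihilates α. Since d = -371 is squarefree and ≠ 1, it is not a perfect square in Q, so x^2 + 371 has no rational root and is therefore irreducible over Q (a degree-2 polynomial over a field is irreducible iff it has no root). Hence m_α(x) = x^2 + 371.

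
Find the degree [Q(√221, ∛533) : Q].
[Q(√221, ∛533) : Q] = 6

Let L = Q(√221, ∛533). Since Q(√221) ⊂ L and [Q(√221):Q] = 2, the tower law gives 2 | [L:Q]. Likewise Q(∛533) ⊂ L with [Q(∛533):Q] = 3 (because 533 is not a perfect cube), so 3 | [L:Q]. As gcd(2,3) = 1, [L:Q] is divisible by 6. Conversely L is generated over Q by √221 and ∛533, so [L:Q] ≤ 2·3 = 6. Therefore [Q(√221, ∛533) : Q] = 6.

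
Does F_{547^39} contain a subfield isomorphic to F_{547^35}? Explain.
No: F_{547^35} is not a subfield of F_{547^39}

F_{p^m} embeds in F_{p^n} iff m | n. Here 35 ∤ 39 (since 39 = 1·35 + 4 with remainder 4 ≠ 0), so F_{547^35} is not a subfield of F_{547^39}. Equivalently: if it were, the tower law would give 35 = [F_{547^35}:F_547] dividing [F_{547^39}:F_547] = 39, contradiction.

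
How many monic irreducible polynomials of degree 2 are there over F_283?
There are 39903 monic irreducible polynomials of degree 2 over F_283

Each element of F_{283^2} that lies in no proper subfield is a root of exactly one monic irreducible of degree 2 over F_283, and each such polynomial has 2 distinct roots in F_{283^2}. By Möbius inversion the count is N_283(2) = (1/2) Σ_{d|2} μ(2/d) · 283^d = (1/2)(μ(2)·283^1 + μ(1)·283^2) = 79806/2 = 39903.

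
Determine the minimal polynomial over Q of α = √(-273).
m_α(x) = x^2 + 273

α satisfies α^2 + 273 = 0, so x^2 + 273 annihilates α. Since d = -273 is squarefree and ≠ 1, it is not a perfect square in Q, so x^2 + 273 has no rational root and is therefore irreducible over Q (a degree-2 polynomial over a field is irreducible iff it has no root). Hence m_α(x) = x^2 + 273.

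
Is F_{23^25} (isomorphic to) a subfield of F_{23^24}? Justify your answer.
No: F_{23^25} is not a subfield of F_{23^24}

F_{p^m} embeds in F_{p^n} iff m | n. Here 25 ∤ 24 (since 24 = 0·25 + 24 with remainder 24 ≠ 0), so F_{23^25} is not a subfield of F_{23^24}. Equivalently: if it were, the tower law would give 25 = [F_{23^25}:F_23] dividing [F_{23^24}:F_23] = 24, contradiction.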